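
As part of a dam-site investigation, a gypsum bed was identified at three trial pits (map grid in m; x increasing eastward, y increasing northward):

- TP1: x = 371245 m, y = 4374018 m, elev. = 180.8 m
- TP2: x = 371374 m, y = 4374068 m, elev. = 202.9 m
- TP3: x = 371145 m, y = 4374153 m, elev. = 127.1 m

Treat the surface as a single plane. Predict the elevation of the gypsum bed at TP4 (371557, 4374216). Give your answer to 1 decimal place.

218.0 m

Let the plane be z = a·x + b·y + c.
TP2−TP1: 129a + 50b = 22.1;  TP3−TP1: −100a + 135b = −53.7.
Solving gives a = 0.252888691, b = −0.210452822.
Then c = 180.8 − a·371245 − b·4374018 = 826821.57.
At (371557, 4374216): z = 93962.6 − 920566.1 + 826821.57 = 218.0 m.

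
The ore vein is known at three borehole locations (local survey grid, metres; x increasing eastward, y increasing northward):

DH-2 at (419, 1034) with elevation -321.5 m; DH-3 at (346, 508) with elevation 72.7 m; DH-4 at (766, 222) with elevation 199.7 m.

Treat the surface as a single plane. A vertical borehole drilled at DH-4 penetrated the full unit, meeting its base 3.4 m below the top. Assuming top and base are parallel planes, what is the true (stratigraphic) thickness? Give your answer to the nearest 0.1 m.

Two edge vectors: DH-2→DH-3 = (-73, -526, 394.2), DH-2→DH-4 = (347, -812, 521.2).
Normal n = (DH-2→DH-3) × (DH-2→DH-4) = (45939.2, 174835, 241798).
So ∂z/∂x = −n_x/n_z = −0.18999 and ∂z/∂y = −n_y/n_z = −0.72306.
|∇z| = √(a²+b²) = 0.74761, so dip δ = arctan(0.74761) = 36.78°.
True thickness = vertical thickness × cos δ = 3.4 × cos 36.78° = 2.7 m.

2.7 m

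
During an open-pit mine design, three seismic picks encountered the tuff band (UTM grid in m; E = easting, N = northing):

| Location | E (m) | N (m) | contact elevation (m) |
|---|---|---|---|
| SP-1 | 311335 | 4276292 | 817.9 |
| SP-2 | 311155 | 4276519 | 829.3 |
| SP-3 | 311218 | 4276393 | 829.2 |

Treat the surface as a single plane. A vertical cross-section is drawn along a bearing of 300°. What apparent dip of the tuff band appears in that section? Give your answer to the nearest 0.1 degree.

Let the plane be z = a·E + b·N + c.
SP-2−SP-1: −180a + 227b = 11.4;  SP-3−SP-1: −117a + 101b = 11.3.
Solving gives a = −0.16872, b = −0.08357.
Unit vector along 300° is (sin 300°, cos 300°) = (-0.8660, 0.5000).
Slope in that direction = a·(-0.8660) + b·(0.5000) = 0.10433.
Apparent dip = arctan|0.10433| = 6.0° (true dip is 10.7°, so apparent ≤ true as expected).

6.0°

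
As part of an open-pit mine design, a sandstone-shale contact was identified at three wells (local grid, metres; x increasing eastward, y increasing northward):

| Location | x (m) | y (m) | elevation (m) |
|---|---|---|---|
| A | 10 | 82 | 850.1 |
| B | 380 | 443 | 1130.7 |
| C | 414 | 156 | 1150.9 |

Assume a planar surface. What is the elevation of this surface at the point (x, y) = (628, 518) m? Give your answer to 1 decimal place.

Let the plane be z = a·x + b·y + c.
B−A: 370a + 361b = 280.6;  C−A: 404a + 74b = 300.8.
Solving gives a = 0.74136, b = 0.01744.
Then c = 850.1 − a·10 − b·82 = 841.26.
At (628, 518): z = 465.6 + 9.0 + 841.26 = 1315.9 m.

1315.9 m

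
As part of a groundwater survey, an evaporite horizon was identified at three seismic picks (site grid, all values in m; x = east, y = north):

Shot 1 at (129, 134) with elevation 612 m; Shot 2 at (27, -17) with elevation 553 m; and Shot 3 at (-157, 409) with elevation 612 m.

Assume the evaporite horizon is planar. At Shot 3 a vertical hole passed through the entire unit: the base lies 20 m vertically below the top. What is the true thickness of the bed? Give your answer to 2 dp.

Let the plane be z = a·x + b·y + c.
Shot 2−Shot 1: −102a − 151b = −59;  Shot 3−Shot 1: −286a + 275b = 0.
Solving gives a = 0.22776, b = 0.23687.
|∇z| = √(a²+b²) = 0.32861, so dip δ = arctan(0.32861) = 18.19°.
True thickness = vertical thickness × cos δ = 20 × cos 18.19° = 19.00 m.

19.00 m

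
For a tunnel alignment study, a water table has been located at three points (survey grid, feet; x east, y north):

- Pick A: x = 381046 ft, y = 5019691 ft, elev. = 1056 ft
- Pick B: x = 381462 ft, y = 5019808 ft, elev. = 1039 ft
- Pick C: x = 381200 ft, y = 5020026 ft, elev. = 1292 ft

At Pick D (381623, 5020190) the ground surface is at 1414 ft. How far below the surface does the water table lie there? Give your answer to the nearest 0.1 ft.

101.9 ft

Let the plane be z = a·x + b·y + c.
Pick B−Pick A: 416a + 117b = −17;  Pick C−Pick A: 154a + 335b = 236.
Solving gives a = −0.274488635, b = 0.830660447.
Then c = 1056 − a·381046 − b·5019691 = −4064009.97.
At (381623, 5020190): z_contact = −104751.18 + 4170073.27 − 4064009.97 = 1312.12 ft.
Depth below ground = 1414 − 1312.12 = 101.9 ft.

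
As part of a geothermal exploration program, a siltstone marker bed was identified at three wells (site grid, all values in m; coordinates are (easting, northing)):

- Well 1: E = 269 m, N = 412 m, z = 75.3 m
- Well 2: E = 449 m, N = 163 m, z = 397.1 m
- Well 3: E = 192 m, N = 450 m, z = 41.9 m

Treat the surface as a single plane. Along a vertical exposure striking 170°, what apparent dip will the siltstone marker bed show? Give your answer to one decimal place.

Let the plane be z = a·E + b·N + c.
Well 2−Well 1: 180a − 249b = 321.8;  Well 3−Well 1: −77a + 38b = −33.4.
Solving gives a = −0.31718, b = −1.52166.
Unit vector along 170° is (sin 170°, cos 170°) = (0.1736, -0.9848).
Slope in that direction = a·(0.1736) + b·(-0.9848) = 1.44346.
Apparent dip = arctan|1.44346| = 55.3° (true dip is 57.2°, so apparent ≤ true as expected).

55.3°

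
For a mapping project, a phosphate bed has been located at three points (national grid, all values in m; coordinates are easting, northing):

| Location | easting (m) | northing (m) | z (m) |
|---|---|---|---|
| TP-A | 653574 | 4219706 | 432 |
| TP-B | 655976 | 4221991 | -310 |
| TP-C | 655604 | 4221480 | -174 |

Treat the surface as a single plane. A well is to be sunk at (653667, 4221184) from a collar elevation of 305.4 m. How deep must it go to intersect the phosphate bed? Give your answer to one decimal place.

88.6 m

Two edge vectors: TP-A→TP-B = (2402, 2285, -742), TP-A→TP-C = (2030, 1774, -606).
Normal n = (TP-A→TP-B) × (TP-A→TP-C) = (-68402, -50648, -377402).
So ∂z/∂easting = −n_x/n_z = −0.181244403 and ∂z/∂northing = −n_y/n_z = −0.134201727.
Intercept c from TP-A: 432 + 118456.63 + 566291.83 = 685180.46.
At (653667, 4221184): z_contact = −118473.48 − 566490.18 + 685180.46 = 216.79 m.
Depth below ground = 305.4 − 216.79 = 88.6 m.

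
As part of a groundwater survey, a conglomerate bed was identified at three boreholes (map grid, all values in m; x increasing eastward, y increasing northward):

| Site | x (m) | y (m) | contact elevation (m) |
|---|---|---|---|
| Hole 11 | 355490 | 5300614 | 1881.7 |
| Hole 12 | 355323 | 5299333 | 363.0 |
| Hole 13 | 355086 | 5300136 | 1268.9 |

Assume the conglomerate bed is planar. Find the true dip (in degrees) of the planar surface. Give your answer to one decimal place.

Let the plane be z = a·x + b·y + c.
Hole 12−Hole 11: −167a − 1281b = −1518.7;  Hole 13−Hole 11: −404a − 478b = −612.8.
Solving gives a = 0.13493, b = 1.16797.
Gradient magnitude |∇z| = √(a² + b²) = √(0.01821 + 1.36415) = 1.17574.
True dip = arctan(1.17574) = 49.6°, dipping toward S (azimuth ≈ 187°).

49.6°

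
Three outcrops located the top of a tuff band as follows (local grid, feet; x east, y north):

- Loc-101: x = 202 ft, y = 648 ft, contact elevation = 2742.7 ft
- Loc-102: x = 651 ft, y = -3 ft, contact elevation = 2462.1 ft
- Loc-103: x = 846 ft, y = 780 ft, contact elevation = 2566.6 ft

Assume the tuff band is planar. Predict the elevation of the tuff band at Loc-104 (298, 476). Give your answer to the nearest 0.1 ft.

2675.7 ft

Two edge vectors: Loc-101→Loc-102 = (449, -651, -280.6), Loc-101→Loc-103 = (644, 132, -176.1).
Normal n = (Loc-101→Loc-102) × (Loc-101→Loc-103) = (151680.3, -101637.5, 478512).
So ∂z/∂x = −n_x/n_z = −0.31698 and ∂z/∂y = −n_y/n_z = 0.21240.
Intercept c from Loc-101: 2742.7 + 64.03 − 137.64 = 2669.09.
At (298, 476): z = −94.5 + 101.1 + 2669.09 = 2675.7 ft.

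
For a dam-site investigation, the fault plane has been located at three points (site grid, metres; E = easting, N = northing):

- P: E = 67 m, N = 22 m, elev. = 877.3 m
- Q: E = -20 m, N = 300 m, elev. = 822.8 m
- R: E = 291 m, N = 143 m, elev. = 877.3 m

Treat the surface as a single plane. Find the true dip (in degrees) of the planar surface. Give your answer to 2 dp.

Let the plane be z = a·E + b·N + c.
Q−P: −87a + 278b = −54.5;  R−P: 224a + 121b = 0.
Solving gives a = 0.09059, b = −0.16769.
Gradient magnitude |∇z| = √(a² + b²) = √(0.00821 + 0.02812) = 0.19060.
True dip = arctan(0.19060) = 10.79°, dipping toward NNW (azimuth ≈ 332°).

10.79°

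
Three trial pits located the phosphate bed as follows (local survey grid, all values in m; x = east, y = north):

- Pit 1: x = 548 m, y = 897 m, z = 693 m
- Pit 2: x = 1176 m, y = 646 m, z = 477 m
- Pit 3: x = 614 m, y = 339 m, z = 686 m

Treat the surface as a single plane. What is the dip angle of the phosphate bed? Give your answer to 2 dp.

Let the plane be z = a·x + b·y + c.
Pit 2−Pit 1: 628a − 251b = −216;  Pit 3−Pit 1: 66a − 558b = −7.
Solving gives a = −0.35575, b = −0.02953.
Gradient magnitude |∇z| = √(a² + b²) = √(0.12656 + 0.00087) = 0.35698.
True dip = arctan(0.35698) = 19.65°, dipping toward E (azimuth ≈ 085°).

19.65°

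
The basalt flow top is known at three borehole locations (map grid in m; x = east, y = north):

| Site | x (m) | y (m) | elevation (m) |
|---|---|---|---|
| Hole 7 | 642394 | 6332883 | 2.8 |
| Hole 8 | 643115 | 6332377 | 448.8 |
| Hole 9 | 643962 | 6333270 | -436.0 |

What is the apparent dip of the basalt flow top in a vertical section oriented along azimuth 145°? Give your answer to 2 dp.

Let the plane be z = a·x + b·y + c.
Hole 8−Hole 7: 721a − 506b = 446;  Hole 9−Hole 7: 1568a + 387b = −438.8.
Solving gives a = −0.04609, b = −0.94710.
Unit vector along 145° is (sin 145°, cos 145°) = (0.5736, -0.8192).
Slope in that direction = a·(0.5736) + b·(-0.8192) = 0.74938.
Apparent dip = arctan|0.74938| = 36.85° (true dip is 43.5°, so apparent ≤ true as expected).

36.85°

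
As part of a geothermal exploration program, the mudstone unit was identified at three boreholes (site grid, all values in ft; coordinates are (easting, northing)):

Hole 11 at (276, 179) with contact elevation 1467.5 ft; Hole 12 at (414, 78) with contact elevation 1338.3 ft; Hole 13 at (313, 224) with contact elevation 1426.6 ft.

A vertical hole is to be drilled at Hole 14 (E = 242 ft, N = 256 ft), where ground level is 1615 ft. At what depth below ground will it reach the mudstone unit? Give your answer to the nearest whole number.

120 ft

Let the plane be z = a·E + b·N + c.
Hole 12−Hole 11: 138a − 101b = −129.2;  Hole 13−Hole 11: 37a + 45b = −40.9.
Solving gives a = −0.99979, b = −0.08684.
Then c = 1467.5 − a·276 − b·179 = 1758.99.
At (242, 256): z_contact = −241.9 − 22.2 + 1758.99 = 1494.8 ft.
Depth below ground = 1615 − 1494.8 = 120 ft.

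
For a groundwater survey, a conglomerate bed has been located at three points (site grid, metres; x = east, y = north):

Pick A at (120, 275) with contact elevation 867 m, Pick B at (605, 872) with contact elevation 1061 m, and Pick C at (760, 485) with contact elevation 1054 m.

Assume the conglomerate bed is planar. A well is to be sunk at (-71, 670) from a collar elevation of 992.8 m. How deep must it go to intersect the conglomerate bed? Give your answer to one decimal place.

127.0 m

Let the plane be z = a·x + b·y + c.
Pick B−Pick A: 485a + 597b = 194;  Pick C−Pick A: 640a + 210b = 187.
Solving gives a = 0.25300, b = 0.11942.
Then c = 867 − a·120 − b·275 = 803.80.
At (-71, 670): z_contact = −17.96 + 80.01 + 803.80 = 865.85 m.
Depth below ground = 992.8 − 865.85 = 127.0 m.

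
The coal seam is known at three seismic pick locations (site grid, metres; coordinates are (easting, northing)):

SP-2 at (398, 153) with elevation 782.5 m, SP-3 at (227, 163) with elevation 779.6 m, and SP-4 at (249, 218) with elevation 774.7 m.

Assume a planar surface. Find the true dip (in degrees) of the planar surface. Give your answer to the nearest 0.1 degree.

Let the plane be z = a·E + b·N + c.
SP-3−SP-2: −171a + 10b = −2.9;  SP-4−SP-2: −149a + 65b = −7.8.
Solving gives a = 0.01148, b = −0.09368.
Gradient magnitude |∇z| = √(a² + b²) = √(0.00013 + 0.00878) = 0.09438.
True dip = arctan(0.09438) = 5.4°, dipping toward N (azimuth ≈ 353°).

5.4°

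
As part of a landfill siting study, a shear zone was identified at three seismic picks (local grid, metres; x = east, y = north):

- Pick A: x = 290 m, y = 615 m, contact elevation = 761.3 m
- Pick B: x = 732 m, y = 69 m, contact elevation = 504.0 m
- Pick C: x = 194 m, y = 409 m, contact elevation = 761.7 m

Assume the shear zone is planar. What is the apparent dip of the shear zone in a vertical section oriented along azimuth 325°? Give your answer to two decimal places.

Two edge vectors: Pick A→Pick B = (442, -546, -257.3), Pick A→Pick C = (-96, -206, 0.4).
Normal n = (Pick A→Pick B) × (Pick A→Pick C) = (-53222.2, 24524, -143468).
So ∂z/∂x = −n_x/n_z = −0.37097 and ∂z/∂y = −n_y/n_z = 0.17094.
Unit vector along 325° is (sin 325°, cos 325°) = (-0.5736, 0.8192).
Slope in that direction = a·(-0.5736) + b·(0.8192) = 0.35280.
Apparent dip = arctan|0.35280| = 19.43° (true dip is 22.2°, so apparent ≤ true as expected).

19.43°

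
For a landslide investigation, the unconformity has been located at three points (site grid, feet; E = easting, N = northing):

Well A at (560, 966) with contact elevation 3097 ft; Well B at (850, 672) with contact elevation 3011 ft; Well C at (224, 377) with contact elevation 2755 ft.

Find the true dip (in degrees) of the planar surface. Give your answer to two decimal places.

Let the plane be z = a·E + b·N + c.
Well B−Well A: 290a − 294b = −86;  Well C−Well A: −336a − 589b = −342.
Solving gives a = 0.18507, b = 0.47507.
Gradient magnitude |∇z| = √(a² + b²) = √(0.03425 + 0.22569) = 0.50985.
True dip = arctan(0.50985) = 27.01°, dipping toward SSW (azimuth ≈ 201°).

27.01°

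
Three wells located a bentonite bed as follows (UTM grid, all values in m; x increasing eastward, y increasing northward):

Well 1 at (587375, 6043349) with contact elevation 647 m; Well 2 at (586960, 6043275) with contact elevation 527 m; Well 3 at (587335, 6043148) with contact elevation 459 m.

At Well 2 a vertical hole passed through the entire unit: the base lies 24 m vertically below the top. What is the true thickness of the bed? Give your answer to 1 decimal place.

17.7 m

Two edge vectors: Well 1→Well 2 = (-415, -74, -120), Well 1→Well 3 = (-40, -201, -188).
Normal n = (Well 1→Well 2) × (Well 1→Well 3) = (-10208, -73220, 80455).
So ∂z/∂x = −n_x/n_z = 0.12688 and ∂z/∂y = −n_y/n_z = 0.91007.
|∇z| = √(a²+b²) = 0.91888, so dip δ = arctan(0.91888) = 42.58°.
True thickness = vertical thickness × cos δ = 24 × cos 42.58° = 17.7 m.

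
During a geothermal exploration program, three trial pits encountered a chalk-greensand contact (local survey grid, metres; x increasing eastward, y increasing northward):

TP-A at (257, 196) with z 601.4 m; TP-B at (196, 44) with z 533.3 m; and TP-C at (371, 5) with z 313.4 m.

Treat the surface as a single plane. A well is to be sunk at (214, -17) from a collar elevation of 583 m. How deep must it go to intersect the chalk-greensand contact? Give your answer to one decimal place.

122.1 m

Two edge vectors: TP-A→TP-B = (-61, -152, -68.1), TP-A→TP-C = (114, -191, -288).
Normal n = (TP-A→TP-B) × (TP-A→TP-C) = (30768.9, -25331.4, 28979).
So ∂z/∂x = −n_x/n_z = −1.06177 and ∂z/∂y = −n_y/n_z = 0.87413.
Intercept c from TP-A: 601.4 + 272.87 − 171.33 = 702.94.
At (214, -17): z_contact = −227.22 − 14.86 + 702.94 = 460.87 m.
Depth below ground = 583 − 460.87 = 122.1 m.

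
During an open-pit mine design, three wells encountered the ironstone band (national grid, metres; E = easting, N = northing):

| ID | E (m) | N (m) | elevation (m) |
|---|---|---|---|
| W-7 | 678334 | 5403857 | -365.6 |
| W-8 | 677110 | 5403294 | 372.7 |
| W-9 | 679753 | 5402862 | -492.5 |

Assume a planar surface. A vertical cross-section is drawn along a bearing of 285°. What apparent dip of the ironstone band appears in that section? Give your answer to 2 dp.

15.19°

Two edge vectors: W-7→W-8 = (-1224, -563, 738.3), W-7→W-9 = (1419, -995, -126.9).
Normal n = (W-7→W-8) × (W-7→W-9) = (806053.2, 892322.1, 2016777).
So ∂z/∂E = −n_x/n_z = −0.39967 and ∂z/∂N = −n_y/n_z = −0.44245.
Unit vector along 285° is (sin 285°, cos 285°) = (-0.9659, 0.2588).
Slope in that direction = a·(-0.9659) + b·(0.2588) = 0.27154.
Apparent dip = arctan|0.27154| = 15.19° (true dip is 30.8°, so apparent ≤ true as expected).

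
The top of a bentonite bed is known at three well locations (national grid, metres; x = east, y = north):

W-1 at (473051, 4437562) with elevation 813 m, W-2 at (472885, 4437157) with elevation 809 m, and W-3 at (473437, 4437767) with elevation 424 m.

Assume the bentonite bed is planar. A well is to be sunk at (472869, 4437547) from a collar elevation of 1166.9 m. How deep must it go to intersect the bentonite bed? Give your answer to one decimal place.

126.3 m

Two edge vectors: W-1→W-2 = (-166, -405, -4), W-1→W-3 = (386, 205, -389).
Normal n = (W-1→W-2) × (W-1→W-3) = (158365, -66118, 122300).
So ∂z/∂x = −n_x/n_z = −1.294889616 and ∂z/∂y = −n_y/n_z = 0.540621423.
Intercept c from W-1: 813 + 612548.83 − 2399041.08 = −1785679.25.
At (472869, 4437547): z_contact = −612313.16 + 2399032.97 − 1785679.25 = 1040.56 m.
Depth below ground = 1166.9 − 1040.56 = 126.3 m.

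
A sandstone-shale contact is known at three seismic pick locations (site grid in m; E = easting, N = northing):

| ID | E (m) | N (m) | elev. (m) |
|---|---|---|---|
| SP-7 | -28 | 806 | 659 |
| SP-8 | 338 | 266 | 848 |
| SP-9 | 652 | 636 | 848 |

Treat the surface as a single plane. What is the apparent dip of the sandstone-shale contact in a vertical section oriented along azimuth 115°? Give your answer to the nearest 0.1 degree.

16.2°

Two edge vectors: SP-7→SP-8 = (366, -540, 189), SP-7→SP-9 = (680, -170, 189).
Normal n = (SP-7→SP-8) × (SP-7→SP-9) = (-69930, 59346, 304980).
So ∂z/∂E = −n_x/n_z = 0.22929 and ∂z/∂N = −n_y/n_z = −0.19459.
Unit vector along 115° is (sin 115°, cos 115°) = (0.9063, -0.4226).
Slope in that direction = a·(0.9063) + b·(-0.4226) = 0.29005.
Apparent dip = arctan|0.29005| = 16.2° (true dip is 16.7°, so apparent ≤ true as expected).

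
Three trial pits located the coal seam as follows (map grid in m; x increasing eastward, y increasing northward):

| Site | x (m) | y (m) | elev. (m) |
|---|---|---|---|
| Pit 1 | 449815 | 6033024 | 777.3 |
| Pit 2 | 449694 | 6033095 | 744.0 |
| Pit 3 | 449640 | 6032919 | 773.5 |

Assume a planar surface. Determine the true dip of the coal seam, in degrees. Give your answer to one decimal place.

Two edge vectors: Pit 1→Pit 2 = (-121, 71, -33.3), Pit 1→Pit 3 = (-175, -105, -3.8).
Normal n = (Pit 1→Pit 2) × (Pit 1→Pit 3) = (-3766.3, 5367.7, 25130).
So ∂z/∂x = −n_x/n_z = 0.14987 and ∂z/∂y = −n_y/n_z = −0.21360.
Gradient magnitude |∇z| = √(a² + b²) = √(0.02246 + 0.04562) = 0.26093.
True dip = arctan(0.26093) = 14.6°, dipping toward NW (azimuth ≈ 325°).

14.6°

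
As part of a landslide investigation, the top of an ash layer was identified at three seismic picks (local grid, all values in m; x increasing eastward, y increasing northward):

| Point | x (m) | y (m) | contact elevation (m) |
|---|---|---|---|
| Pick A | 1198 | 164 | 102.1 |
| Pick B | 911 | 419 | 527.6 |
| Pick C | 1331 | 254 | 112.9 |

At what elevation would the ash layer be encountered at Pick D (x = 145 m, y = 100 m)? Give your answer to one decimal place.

Two edge vectors: Pick A→Pick B = (-287, 255, 425.5), Pick A→Pick C = (133, 90, 10.8).
Normal n = (Pick A→Pick B) × (Pick A→Pick C) = (-35541, 59691.1, -59745).
So ∂z/∂x = −n_x/n_z = −0.594878 and ∂z/∂y = −n_y/n_z = 0.999098.
Intercept c from Pick A: 102.1 + 712.66 − 163.85 = 650.91.
At (145, 100): z = −86.3 + 99.9 + 650.91 = 664.6 m.

664.6 m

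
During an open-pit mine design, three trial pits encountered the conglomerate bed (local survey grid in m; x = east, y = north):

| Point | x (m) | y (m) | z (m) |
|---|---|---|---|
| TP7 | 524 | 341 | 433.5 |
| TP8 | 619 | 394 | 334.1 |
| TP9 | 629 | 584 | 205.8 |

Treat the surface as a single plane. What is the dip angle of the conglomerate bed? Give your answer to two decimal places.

Two edge vectors: TP7→TP8 = (95, 53, -99.4), TP7→TP9 = (105, 243, -227.7).
Normal n = (TP7→TP8) × (TP7→TP9) = (12086.1, 11194.5, 17520).
So ∂z/∂x = −n_x/n_z = −0.68985 and ∂z/∂y = −n_y/n_z = −0.63896.
Gradient magnitude |∇z| = √(a² + b²) = √(0.47589 + 0.40826) = 0.94029.
True dip = arctan(0.94029) = 43.24°, dipping toward NE (azimuth ≈ 047°).

43.24°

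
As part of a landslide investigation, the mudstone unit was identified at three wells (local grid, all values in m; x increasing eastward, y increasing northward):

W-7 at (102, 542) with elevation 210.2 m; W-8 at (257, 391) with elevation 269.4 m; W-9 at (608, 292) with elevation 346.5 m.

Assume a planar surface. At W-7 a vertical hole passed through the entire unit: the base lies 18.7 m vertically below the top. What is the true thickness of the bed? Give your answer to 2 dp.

18.01 m

Two edge vectors: W-7→W-8 = (155, -151, 59.2), W-7→W-9 = (506, -250, 136.3).
Normal n = (W-7→W-8) × (W-7→W-9) = (-5781.3, 8828.7, 37656).
So ∂z/∂x = −n_x/n_z = 0.15353 and ∂z/∂y = −n_y/n_z = −0.23446.
|∇z| = √(a²+b²) = 0.28025, so dip δ = arctan(0.28025) = 15.66°.
True thickness = vertical thickness × cos δ = 18.7 × cos 15.66° = 18.01 m.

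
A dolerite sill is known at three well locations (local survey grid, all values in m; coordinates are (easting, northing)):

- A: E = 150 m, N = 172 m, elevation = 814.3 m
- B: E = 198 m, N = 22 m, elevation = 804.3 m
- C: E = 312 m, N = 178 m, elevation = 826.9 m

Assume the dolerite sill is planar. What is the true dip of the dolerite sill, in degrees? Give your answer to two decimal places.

6.68°

Let the plane be z = a·E + b·N + c.
B−A: 48a − 150b = −10;  C−A: 162a + 6b = 12.6.
Solving gives a = 0.07443, b = 0.09048.
Gradient magnitude |∇z| = √(a² + b²) = √(0.00554 + 0.00819) = 0.11716.
True dip = arctan(0.11716) = 6.68°, dipping toward SW (azimuth ≈ 219°).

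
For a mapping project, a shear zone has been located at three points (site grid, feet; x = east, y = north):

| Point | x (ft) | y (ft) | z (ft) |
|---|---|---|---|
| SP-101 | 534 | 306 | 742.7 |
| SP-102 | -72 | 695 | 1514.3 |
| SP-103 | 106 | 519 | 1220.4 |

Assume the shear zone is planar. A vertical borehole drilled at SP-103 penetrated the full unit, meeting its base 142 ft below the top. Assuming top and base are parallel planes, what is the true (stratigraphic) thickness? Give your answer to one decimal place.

Let the plane be z = a·x + b·y + c.
SP-102−SP-101: −606a + 389b = 771.6;  SP-103−SP-101: −428a + 213b = 477.7.
Solving gives a = −0.57397, b = 1.08939.
|∇z| = √(a²+b²) = 1.23135, so dip δ = arctan(1.23135) = 50.92°.
True thickness = vertical thickness × cos δ = 142 × cos 50.92° = 89.5 ft.

89.5 ft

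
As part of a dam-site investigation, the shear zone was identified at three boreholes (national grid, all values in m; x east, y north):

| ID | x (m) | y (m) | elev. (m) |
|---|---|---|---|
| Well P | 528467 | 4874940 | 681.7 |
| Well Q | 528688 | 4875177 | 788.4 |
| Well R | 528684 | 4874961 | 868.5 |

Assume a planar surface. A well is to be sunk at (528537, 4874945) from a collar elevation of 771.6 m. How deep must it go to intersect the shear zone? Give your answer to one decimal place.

29.0 m

Let the plane be z = a·x + b·y + c.
Well Q−Well P: 221a + 237b = 106.7;  Well R−Well P: 217a + 21b = 186.8.
Solving gives a = 0.898326494, b = −0.387469009.
Then c = 681.7 − a·528467 − b·4874940 = 1414833.96.
At (528537, 4874945): z_contact = 474798.79 − 1888890.11 + 1414833.96 = 742.65 m.
Depth below ground = 771.6 − 742.65 = 29.0 m.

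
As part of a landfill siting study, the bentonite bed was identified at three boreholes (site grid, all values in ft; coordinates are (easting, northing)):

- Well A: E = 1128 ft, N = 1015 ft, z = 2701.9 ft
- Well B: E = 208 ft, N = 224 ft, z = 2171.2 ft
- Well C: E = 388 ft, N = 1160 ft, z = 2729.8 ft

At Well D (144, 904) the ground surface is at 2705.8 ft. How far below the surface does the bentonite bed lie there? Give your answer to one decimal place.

Let the plane be z = a·E + b·N + c.
Well B−Well A: −920a − 791b = −530.7;  Well C−Well A: −740a + 145b = 27.9.
Solving gives a = 0.076359, b = 0.582110.
Then c = 2701.9 − a·1128 − b·1015 = 2024.92.
At (144, 904): z_contact = 11.00 + 526.23 + 2024.92 = 2562.15 ft.
Depth below ground = 2705.8 − 2562.15 = 143.7 ft.

143.7 ft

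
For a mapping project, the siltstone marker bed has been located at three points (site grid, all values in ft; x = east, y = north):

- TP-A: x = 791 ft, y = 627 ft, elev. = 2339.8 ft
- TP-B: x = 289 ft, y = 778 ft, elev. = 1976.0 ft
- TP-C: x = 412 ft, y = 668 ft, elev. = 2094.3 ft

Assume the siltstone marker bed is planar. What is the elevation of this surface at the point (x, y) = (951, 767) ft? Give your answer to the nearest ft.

2381 ft

Let the plane be z = a·x + b·y + c.
TP-B−TP-A: −502a + 151b = −363.8;  TP-C−TP-A: −379a + 41b = −245.5.
Solving gives a = 0.60454, b = −0.39947.
Then c = 2339.8 − a·791 − b·627 = 2112.07.
At (951, 767): z = 574.9 − 306.4 + 2112.07 = 2380.6 ft.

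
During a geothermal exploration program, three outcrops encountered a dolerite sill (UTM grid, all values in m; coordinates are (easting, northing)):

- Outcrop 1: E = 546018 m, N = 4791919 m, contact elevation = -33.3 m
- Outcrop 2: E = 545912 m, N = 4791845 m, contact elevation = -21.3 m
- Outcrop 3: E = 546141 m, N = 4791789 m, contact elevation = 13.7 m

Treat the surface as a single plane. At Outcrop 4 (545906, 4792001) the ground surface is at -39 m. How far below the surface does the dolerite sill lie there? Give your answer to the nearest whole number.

27 m

Let the plane be z = a·E + b·N + c.
Outcrop 2−Outcrop 1: −106a − 74b = 12;  Outcrop 3−Outcrop 1: 123a − 130b = 47.
Solving gives a = 0.08382134, b = −0.28223057.
Then c = -33.3 − a·546018 − b·4791919 = 1306624.79.
At (545906, 4792001): z_contact = 45758.6 − 1352449.2 + 1306624.79 = -65.8 m.
Depth below ground = -39 − (-65.8) = 27 m.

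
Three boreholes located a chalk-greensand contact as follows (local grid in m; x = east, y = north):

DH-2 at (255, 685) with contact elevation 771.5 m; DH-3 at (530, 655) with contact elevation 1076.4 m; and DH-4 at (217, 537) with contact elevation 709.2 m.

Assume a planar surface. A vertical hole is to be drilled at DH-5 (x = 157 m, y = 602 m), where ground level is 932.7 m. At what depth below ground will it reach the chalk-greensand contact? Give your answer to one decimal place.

282.3 m

Let the plane be z = a·x + b·y + c.
DH-3−DH-2: 275a − 30b = 304.9;  DH-4−DH-2: −38a − 148b = −62.3.
Solving gives a = 1.12319, b = 0.13256.
Then c = 771.5 − a·255 − b·685 = 394.28.
At (157, 602): z_contact = 176.34 + 79.80 + 394.28 = 650.43 m.
Depth below ground = 932.7 − 650.43 = 282.3 m.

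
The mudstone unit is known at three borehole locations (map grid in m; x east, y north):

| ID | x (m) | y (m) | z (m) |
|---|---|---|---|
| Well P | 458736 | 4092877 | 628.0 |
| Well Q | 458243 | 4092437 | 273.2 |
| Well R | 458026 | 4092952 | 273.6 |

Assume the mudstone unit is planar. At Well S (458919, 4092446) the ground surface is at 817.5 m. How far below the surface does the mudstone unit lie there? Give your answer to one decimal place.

Two edge vectors: Well P→Well Q = (-493, -440, -354.8), Well P→Well R = (-710, 75, -354.4).
Normal n = (Well P→Well Q) × (Well P→Well R) = (182546, 77188.8, -349375).
So ∂z/∂x = −n_x/n_z = 0.522493023 and ∂z/∂y = −n_y/n_z = 0.220933953.
Intercept c from Well P: 628 − 239686.36 − 904255.50 = −1143313.86.
At (458919, 4092446): z_contact = 239781.98 + 904160.27 − 1143313.86 = 628.39 m.
Depth below ground = 817.5 − 628.39 = 189.1 m.

189.1 m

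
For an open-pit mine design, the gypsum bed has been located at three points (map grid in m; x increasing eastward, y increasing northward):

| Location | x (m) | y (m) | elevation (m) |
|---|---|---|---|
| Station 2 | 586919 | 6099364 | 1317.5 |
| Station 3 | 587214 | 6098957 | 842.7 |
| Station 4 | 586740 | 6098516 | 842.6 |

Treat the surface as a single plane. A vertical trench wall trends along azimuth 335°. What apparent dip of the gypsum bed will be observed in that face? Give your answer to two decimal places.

42.16°

Two edge vectors: Station 2→Station 3 = (295, -407, -474.8), Station 2→Station 4 = (-179, -848, -474.9).
Normal n = (Station 2→Station 3) × (Station 2→Station 4) = (-209346.1, 225084.7, -323013).
So ∂z/∂x = −n_x/n_z = −0.64810 and ∂z/∂y = −n_y/n_z = 0.69683.
Unit vector along 335° is (sin 335°, cos 335°) = (-0.4226, 0.9063).
Slope in that direction = a·(-0.4226) + b·(0.9063) = 0.90544.
Apparent dip = arctan|0.90544| = 42.16° (true dip is 43.6°, so apparent ≤ true as expected).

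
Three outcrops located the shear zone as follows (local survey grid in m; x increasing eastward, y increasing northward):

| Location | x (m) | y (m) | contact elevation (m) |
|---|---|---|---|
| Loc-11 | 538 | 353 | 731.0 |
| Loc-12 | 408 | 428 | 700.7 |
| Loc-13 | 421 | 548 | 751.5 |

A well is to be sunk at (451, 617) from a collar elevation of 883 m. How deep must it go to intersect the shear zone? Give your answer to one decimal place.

Let the plane be z = a·x + b·y + c.
Loc-12−Loc-11: −130a + 75b = −30.3;  Loc-13−Loc-11: −117a + 195b = 20.5.
Solving gives a = 0.44923, b = 0.37467.
Then c = 731 − a·538 − b·353 = 357.06.
At (451, 617): z_contact = 202.60 + 231.17 + 357.06 = 790.83 m.
Depth below ground = 883 − 790.83 = 92.2 m.

92.2 m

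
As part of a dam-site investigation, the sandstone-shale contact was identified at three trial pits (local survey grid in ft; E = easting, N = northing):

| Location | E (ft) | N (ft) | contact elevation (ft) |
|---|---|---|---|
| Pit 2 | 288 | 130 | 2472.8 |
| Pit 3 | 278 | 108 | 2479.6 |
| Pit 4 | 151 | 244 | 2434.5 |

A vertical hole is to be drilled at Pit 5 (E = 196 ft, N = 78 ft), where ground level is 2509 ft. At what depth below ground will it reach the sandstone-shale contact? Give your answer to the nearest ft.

Let the plane be z = a·E + b·N + c.
Pit 3−Pit 2: −10a − 22b = 6.8;  Pit 4−Pit 2: −137a + 114b = −38.3.
Solving gives a = 0.01623, b = −0.31647.
Then c = 2472.8 − a·288 − b·130 = 2509.27.
At (196, 78): z_contact = 3.2 − 24.7 + 2509.27 = 2487.8 ft.
Depth below ground = 2509 − 2487.8 = 21 ft.

21 ft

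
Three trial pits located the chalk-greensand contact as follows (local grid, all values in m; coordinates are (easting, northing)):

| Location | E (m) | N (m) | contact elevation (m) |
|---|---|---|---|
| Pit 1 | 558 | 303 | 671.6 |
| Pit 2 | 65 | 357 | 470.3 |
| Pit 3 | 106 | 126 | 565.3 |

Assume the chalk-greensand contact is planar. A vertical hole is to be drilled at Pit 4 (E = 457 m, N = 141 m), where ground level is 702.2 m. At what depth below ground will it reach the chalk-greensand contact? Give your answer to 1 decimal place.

12.0 m

Let the plane be z = a·E + b·N + c.
Pit 2−Pit 1: −493a + 54b = −201.3;  Pit 3−Pit 1: −452a − 177b = −106.3.
Solving gives a = 0.37047, b = −0.34550.
Then c = 671.6 − a·558 − b·303 = 569.56.
At (457, 141): z_contact = 169.31 − 48.72 + 569.56 = 690.15 m.
Depth below ground = 702.2 − 690.15 = 12.0 m.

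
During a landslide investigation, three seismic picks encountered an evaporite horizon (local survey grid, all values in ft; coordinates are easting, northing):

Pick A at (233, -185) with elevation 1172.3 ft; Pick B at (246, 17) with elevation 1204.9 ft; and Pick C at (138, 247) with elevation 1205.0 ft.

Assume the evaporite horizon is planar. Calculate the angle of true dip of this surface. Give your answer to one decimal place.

Two edge vectors: Pick A→Pick B = (13, 202, 32.6), Pick A→Pick C = (-95, 432, 32.7).
Normal n = (Pick A→Pick B) × (Pick A→Pick C) = (-7477.8, -3522.1, 24806).
So ∂z/∂easting = −n_x/n_z = 0.30145 and ∂z/∂northing = −n_y/n_z = 0.14199.
Gradient magnitude |∇z| = √(a² + b²) = √(0.09087 + 0.02016) = 0.33322.
True dip = arctan(0.33322) = 18.4°, dipping toward WSW (azimuth ≈ 245°).

18.4°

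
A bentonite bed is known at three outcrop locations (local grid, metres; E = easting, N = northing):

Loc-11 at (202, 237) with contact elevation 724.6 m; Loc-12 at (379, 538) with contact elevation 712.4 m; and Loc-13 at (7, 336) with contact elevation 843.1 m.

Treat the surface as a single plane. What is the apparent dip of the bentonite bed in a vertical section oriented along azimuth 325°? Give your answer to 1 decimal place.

Two edge vectors: Loc-11→Loc-12 = (177, 301, -12.2), Loc-11→Loc-13 = (-195, 99, 118.5).
Normal n = (Loc-11→Loc-12) × (Loc-11→Loc-13) = (36876.3, -18595.5, 76218).
So ∂z/∂E = −n_x/n_z = −0.48383 and ∂z/∂N = −n_y/n_z = 0.24398.
Unit vector along 325° is (sin 325°, cos 325°) = (-0.5736, 0.8192).
Slope in that direction = a·(-0.5736) + b·(0.8192) = 0.47737.
Apparent dip = arctan|0.47737| = 25.5° (true dip is 28.5°, so apparent ≤ true as expected).

25.5°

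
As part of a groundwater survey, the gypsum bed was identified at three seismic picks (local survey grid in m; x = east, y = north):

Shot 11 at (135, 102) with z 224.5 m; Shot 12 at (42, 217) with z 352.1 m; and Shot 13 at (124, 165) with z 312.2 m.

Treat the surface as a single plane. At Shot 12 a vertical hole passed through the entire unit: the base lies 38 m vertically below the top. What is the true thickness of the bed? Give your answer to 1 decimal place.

Two edge vectors: Shot 11→Shot 12 = (-93, 115, 127.6), Shot 11→Shot 13 = (-11, 63, 87.7).
Normal n = (Shot 11→Shot 12) × (Shot 11→Shot 13) = (2046.7, 6752.5, -4594).
So ∂z/∂x = −n_x/n_z = 0.44552 and ∂z/∂y = −n_y/n_z = 1.46985.
|∇z| = √(a²+b²) = 1.53589, so dip δ = arctan(1.53589) = 56.93°.
True thickness = vertical thickness × cos δ = 38 × cos 56.93° = 20.7 m.

20.7 m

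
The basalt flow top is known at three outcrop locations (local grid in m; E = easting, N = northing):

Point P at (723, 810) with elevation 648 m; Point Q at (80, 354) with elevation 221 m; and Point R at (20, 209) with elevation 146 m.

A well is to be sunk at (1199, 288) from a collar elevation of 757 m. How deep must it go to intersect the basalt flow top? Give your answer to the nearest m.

88 m

Let the plane be z = a·E + b·N + c.
Point Q−Point P: −643a − 456b = −427;  Point R−Point P: −703a − 601b = −502.
Solving gives a = 0.42072, b = 0.34315.
Then c = 648 − a·723 − b·810 = 65.87.
At (1199, 288): z_contact = 504.4 + 98.8 + 65.87 = 669.1 m.
Depth below ground = 757 − 669.1 = 88 m.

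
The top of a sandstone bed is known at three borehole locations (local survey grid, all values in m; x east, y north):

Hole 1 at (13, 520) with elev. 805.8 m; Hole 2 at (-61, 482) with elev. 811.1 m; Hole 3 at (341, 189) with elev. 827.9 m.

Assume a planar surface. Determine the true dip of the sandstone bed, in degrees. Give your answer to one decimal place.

5.4°

Two edge vectors: Hole 1→Hole 2 = (-74, -38, 5.3), Hole 1→Hole 3 = (328, -331, 22.1).
Normal n = (Hole 1→Hole 2) × (Hole 1→Hole 3) = (914.5, 3373.8, 36958).
So ∂z/∂x = −n_x/n_z = −0.02474 and ∂z/∂y = −n_y/n_z = −0.09129.
Gradient magnitude |∇z| = √(a² + b²) = √(0.00061 + 0.00833) = 0.09458.
True dip = arctan(0.09458) = 5.4°, dipping toward NNE (azimuth ≈ 015°).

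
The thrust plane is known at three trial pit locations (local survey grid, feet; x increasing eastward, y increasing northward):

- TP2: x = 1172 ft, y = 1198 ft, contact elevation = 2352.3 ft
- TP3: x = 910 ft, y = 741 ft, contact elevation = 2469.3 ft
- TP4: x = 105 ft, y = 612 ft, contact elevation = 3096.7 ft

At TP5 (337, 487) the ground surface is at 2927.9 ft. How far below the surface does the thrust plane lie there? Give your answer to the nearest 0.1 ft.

Two edge vectors: TP2→TP3 = (-262, -457, 117), TP2→TP4 = (-1067, -586, 744.4).
Normal n = (TP2→TP3) × (TP2→TP4) = (-271628.8, 70193.8, -334087).
So ∂z/∂x = −n_x/n_z = −0.813048 and ∂z/∂y = −n_y/n_z = 0.210106.
Intercept c from TP2: 2352.3 + 952.89 − 251.71 = 3053.48.
At (337, 487): z_contact = −274.00 + 102.32 + 3053.48 = 2881.81 ft.
Depth below ground = 2927.9 − 2881.81 = 46.1 ft.

46.1 ft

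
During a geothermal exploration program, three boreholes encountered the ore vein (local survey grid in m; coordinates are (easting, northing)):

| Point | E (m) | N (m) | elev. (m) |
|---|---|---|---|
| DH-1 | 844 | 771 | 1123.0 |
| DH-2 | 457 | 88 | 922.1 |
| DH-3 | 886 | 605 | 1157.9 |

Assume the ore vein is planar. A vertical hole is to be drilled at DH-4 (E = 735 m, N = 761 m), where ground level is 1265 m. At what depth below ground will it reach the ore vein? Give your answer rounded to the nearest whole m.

209 m

Two edge vectors: DH-1→DH-2 = (-387, -683, -200.9), DH-1→DH-3 = (42, -166, 34.9).
Normal n = (DH-1→DH-2) × (DH-1→DH-3) = (-57186.1, 5068.5, 92928).
So ∂z/∂E = −n_x/n_z = 0.61538 and ∂z/∂N = −n_y/n_z = −0.05454.
Intercept c from DH-1: 1123 − 519.38 + 42.05 = 645.67.
At (735, 761): z_contact = 452.3 − 41.5 + 645.67 = 1056.5 m.
Depth below ground = 1265 − 1056.5 = 209 m.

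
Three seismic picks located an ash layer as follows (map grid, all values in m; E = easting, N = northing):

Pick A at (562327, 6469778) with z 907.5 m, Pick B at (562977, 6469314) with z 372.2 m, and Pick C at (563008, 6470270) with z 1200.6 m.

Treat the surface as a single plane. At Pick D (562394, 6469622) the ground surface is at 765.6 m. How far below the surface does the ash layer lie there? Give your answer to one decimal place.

Let the plane be z = a·E + b·N + c.
Pick B−Pick A: 650a − 464b = −535.3;  Pick C−Pick A: 681a + 492b = 293.1.
Solving gives a = −0.200334076, b = 0.873023385.
Then c = 907.5 − a·562327 − b·6469778 = −5534706.73.
At (562394, 6469622): z_contact = −112666.68 + 5648131.30 − 5534706.73 = 757.89 m.
Depth below ground = 765.6 − 757.89 = 7.7 m.

7.7 m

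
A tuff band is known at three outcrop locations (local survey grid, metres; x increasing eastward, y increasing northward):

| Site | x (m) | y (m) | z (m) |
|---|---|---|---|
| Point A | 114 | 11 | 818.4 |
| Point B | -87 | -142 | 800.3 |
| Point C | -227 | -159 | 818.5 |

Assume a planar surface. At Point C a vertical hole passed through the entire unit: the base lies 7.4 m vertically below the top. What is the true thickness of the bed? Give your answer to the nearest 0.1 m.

6.9 m

Let the plane be z = a·x + b·y + c.
Point B−Point A: −201a − 153b = −18.1;  Point C−Point A: −341a − 170b = 0.1.
Solving gives a = −0.17177, b = 0.34395.
|∇z| = √(a²+b²) = 0.38446, so dip δ = arctan(0.38446) = 21.03°.
True thickness = vertical thickness × cos δ = 7.4 × cos 21.03° = 6.9 m.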